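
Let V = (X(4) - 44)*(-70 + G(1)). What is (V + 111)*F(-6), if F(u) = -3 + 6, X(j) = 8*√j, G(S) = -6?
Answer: 6717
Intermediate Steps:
F(u) = 3
V = 2128 (V = (8*√4 - 44)*(-70 - 6) = (8*2 - 44)*(-76) = (16 - 44)*(-76) = -28*(-76) = 2128)
(V + 111)*F(-6) = (2128 + 111)*3 = 2239*3 = 6717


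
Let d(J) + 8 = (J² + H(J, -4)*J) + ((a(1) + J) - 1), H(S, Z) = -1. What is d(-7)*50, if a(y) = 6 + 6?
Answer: 2600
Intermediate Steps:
a(y) = 12
d(J) = 3 + J² (d(J) = -8 + ((J² - J) + ((12 + J) - 1)) = -8 + ((J² - J) + (11 + J)) = -8 + (11 + J²) = 3 + J²)
d(-7)*50 = (3 + (-7)²)*50 = (3 + 49)*50 = 52*50 = 2600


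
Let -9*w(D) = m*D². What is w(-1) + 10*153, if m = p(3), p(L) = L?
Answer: 4589/3 ≈ 1529.7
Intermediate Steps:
m = 3
w(D) = -D²/3
w(-1) + 10*153 = -⅓*(-1)² + 10*153 = -⅓*1 + 1530 = -⅓ + 1530 = 4589/3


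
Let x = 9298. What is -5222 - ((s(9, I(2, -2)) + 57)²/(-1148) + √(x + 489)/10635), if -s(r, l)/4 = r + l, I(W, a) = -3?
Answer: -5993767/1148 - √9787/10635 ≈ -5221.1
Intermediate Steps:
s(r, l) = -4*l - 4*r (s(r, l) = -4*(r + l) = -4*(l + r) = -4*l - 4*r)
-5222 - ((s(9, I(2, -2)) + 57)²/(-1148) + √(x + 489)/10635) = -5222 - (((-4*(-3) - 4*9) + 57)²/(-1148) + √(9298 + 489)/10635) = -5222 - (((12 - 36) + 57)²*(-1/1148) + √9787*(1/10635)) = -5222 - ((-24 + 57)²*(-1/1148) + √9787/10635) = -5222 - (33²*(-1/1148) + √9787/10635) = -5222 - (1089*(-1/1148) + √9787/10635) = -5222 - (-1089/1148 + √9787/10635) = -5222 + (1089/1148 - √9787/10635) = -5993767/1148 - √9787/10635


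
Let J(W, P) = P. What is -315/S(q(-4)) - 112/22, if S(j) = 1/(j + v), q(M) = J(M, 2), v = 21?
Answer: -79751/11 ≈ -7250.1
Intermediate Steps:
q(M) = 2
S(j) = 1/(21 + j) (S(j) = 1/(j + 21) = 1/(21 + j))
-315/S(q(-4)) - 112/22 = -315/(1/(21 + 2)) - 112/22 = -315/(1/23) - 112*1/22 = -315/1/23 - 56/11 = -315*23 - 56/11 = -7245 - 56/11 = -79751/11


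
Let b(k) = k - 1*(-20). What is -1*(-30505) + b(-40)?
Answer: 30485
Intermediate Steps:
b(k) = 20 + k (b(k) = k + 20 = 20 + k)
-1*(-30505) + b(-40) = -1*(-30505) + (20 - 40) = 30505 - 20 = 30485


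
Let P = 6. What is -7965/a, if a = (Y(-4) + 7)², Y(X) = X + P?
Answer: -295/3 ≈ -98.333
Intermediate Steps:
Y(X) = 6 + X (Y(X) = X + 6 = 6 + X)
a = 81 (a = ((6 - 4) + 7)² = (2 + 7)² = 9² = 81)
-7965/a = -7965/81 = -7965*1/81 = -295/3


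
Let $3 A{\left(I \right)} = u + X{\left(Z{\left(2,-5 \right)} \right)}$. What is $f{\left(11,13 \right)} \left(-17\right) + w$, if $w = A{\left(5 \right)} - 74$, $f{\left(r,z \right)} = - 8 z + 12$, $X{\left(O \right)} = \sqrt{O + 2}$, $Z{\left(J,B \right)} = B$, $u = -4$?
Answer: $\frac{4466}{3} + \frac{i \sqrt{3}}{3} \approx 1488.7 + 0.57735 i$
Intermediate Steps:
$X{\left(O \right)} = \sqrt{2 + O}$
$f{\left(r,z \right)} = 12 - 8 z$
$A{\left(I \right)} = - \frac{4}{3} + \frac{i \sqrt{3}}{3}$ ($A{\left(I \right)} = \frac{-4 + \sqrt{2 - 5}}{3} = \frac{-4 + \sqrt{-3}}{3} = \frac{-4 + i \sqrt{3}}{3} = - \frac{4}{3} + \frac{i \sqrt{3}}{3}$)
$w = - \frac{226}{3} + \frac{i \sqrt{3}}{3}$ ($w = \left(- \frac{4}{3} + \frac{i \sqrt{3}}{3}\right) - 74 = - \frac{226}{3} + \frac{i \sqrt{3}}{3} \approx -75.333 + 0.57735 i$)
$f{\left(11,13 \right)} \left(-17\right) + w = \left(12 - 104\right) \left(-17\right) - \left(\frac{226}{3} - \frac{i \sqrt{3}}{3}\right) = \left(-92\right) \left(-17\right) - \left(\frac{226}{3} - \frac{i \sqrt{3}}{3}\right) = 1564 - \left(\frac{226}{3} - \frac{i \sqrt{3}}{3}\right) = \frac{4466}{3} + \frac{i \sqrt{3}}{3}$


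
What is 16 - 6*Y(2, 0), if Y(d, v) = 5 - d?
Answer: -2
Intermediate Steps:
16 - 6*Y(2, 0) = 16 - 6*(5 - 1*2) = 16 - 6*(5 - 2) = 16 - 6*3 = 16 - 18 = -2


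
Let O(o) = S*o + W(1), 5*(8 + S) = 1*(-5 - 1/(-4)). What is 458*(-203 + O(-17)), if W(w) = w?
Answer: -228313/10 ≈ -22831.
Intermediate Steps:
S = -179/20 (S = -8 + (1*(-5 - 1/(-4)))/5 = -8 + (1*(-5 - 1*(-¼)))/5 = -8 + (1*(-5 + ¼))/5 = -8 + (1*(-19/4))/5 = -8 + (⅕)*(-19/4) = -8 - 19/20 = -179/20 ≈ -8.9500)
O(o) = 1 - 179*o/20 (O(o) = -179*o/20 + 1 = 1 - 179*o/20)
458*(-203 + O(-17)) = 458*(-203 + (1 - 179/20*(-17))) = 458*(-203 + (1 + 3043/20)) = 458*(-203 + 3063/20) = 458*(-997/20) = -228313/10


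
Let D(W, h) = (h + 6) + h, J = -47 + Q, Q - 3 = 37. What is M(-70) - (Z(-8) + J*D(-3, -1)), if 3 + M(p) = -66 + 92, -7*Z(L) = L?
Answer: 349/7 ≈ 49.857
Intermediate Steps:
Q = 40 (Q = 3 + 37 = 40)
Z(L) = -L/7
J = -7 (J = -47 + 40 = -7)
M(p) = 23 (M(p) = -3 + (-66 + 92) = -3 + 26 = 23)
D(W, h) = 6 + 2*h (D(W, h) = (6 + h) + h = 6 + 2*h)
M(-70) - (Z(-8) + J*D(-3, -1)) = 23 - (-⅐*(-8) - 7*(6 + 2*(-1))) = 23 - (8/7 - 7*(6 - 2)) = 23 - (8/7 - 7*4) = 23 - (8/7 - 28) = 23 - 1*(-188/7) = 23 + 188/7 = 349/7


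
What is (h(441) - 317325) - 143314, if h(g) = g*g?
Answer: -266158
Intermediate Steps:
h(g) = g²
(h(441) - 317325) - 143314 = (441² - 317325) - 143314 = (194481 - 317325) - 143314 = -122844 - 143314 = -266158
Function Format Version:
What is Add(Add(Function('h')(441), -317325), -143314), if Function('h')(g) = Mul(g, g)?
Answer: -266158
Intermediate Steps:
Function('h')(g) = Pow(g, 2)
Add(Add(Function('h')(441), -317325), -143314) = Add(Add(Pow(441, 2), -317325), -143314) = Add(Add(194481, -317325), -143314) = Add(-122844, -143314) = -266158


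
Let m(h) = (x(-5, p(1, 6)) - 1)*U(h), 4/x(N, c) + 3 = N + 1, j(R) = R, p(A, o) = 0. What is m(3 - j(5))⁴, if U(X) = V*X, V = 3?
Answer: 18974736/2401 ≈ 7902.8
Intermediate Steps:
x(N, c) = 4/(-2 + N) (x(N, c) = 4/(-3 + (N + 1)) = 4/(-3 + (1 + N)) = 4/(-2 + N))
U(X) = 3*X
m(h) = -33*h/7 (m(h) = (4/(-2 - 5) - 1)*(3*h) = (4/(-7) - 1)*(3*h) = (4*(-⅐) - 1)*(3*h) = (-4/7 - 1)*(3*h) = -33*h/7)
m(3 - j(5))⁴ = (-33*(3 - 1*5)/7)⁴ = (-33*(3 - 5)/7)⁴ = (-33/7*(-2))⁴ = (66/7)⁴ = 18974736/2401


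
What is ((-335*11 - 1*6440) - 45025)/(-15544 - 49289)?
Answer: 55150/64833 ≈ 0.85065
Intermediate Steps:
((-335*11 - 1*6440) - 45025)/(-15544 - 49289) = ((-3685 - 6440) - 45025)/(-64833) = (-10125 - 45025)*(-1/64833) = -55150*(-1/64833) = 55150/64833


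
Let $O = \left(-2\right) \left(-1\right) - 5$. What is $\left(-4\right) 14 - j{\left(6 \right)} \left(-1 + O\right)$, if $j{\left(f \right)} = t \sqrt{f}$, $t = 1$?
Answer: $-56 + 4 \sqrt{6} \approx -46.202$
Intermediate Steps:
$O = -3$ ($O = 2 - 5 = -3$)
$j{\left(f \right)} = \sqrt{f}$ ($j{\left(f \right)} = 1 \sqrt{f} = \sqrt{f}$)
$\left(-4\right) 14 - j{\left(6 \right)} \left(-1 + O\right) = \left(-4\right) 14 - \sqrt{6} \left(-1 - 3\right) = -56 - \sqrt{6} \left(-4\right) = -56 - - 4 \sqrt{6} = -56 + 4 \sqrt{6}$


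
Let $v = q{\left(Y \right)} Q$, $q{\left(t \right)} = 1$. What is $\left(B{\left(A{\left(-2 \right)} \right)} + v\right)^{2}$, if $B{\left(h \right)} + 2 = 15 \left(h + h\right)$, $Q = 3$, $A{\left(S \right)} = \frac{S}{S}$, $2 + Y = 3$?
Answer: $961$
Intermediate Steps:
$Y = 1$ ($Y = -2 + 3 = 1$)
$A{\left(S \right)} = 1$
$B{\left(h \right)} = -2 + 30 h$ ($B{\left(h \right)} = -2 + 15 \left(h + h\right) = -2 + 15 \cdot 2 h = -2 + 30 h$)
$v = 3$ ($v = 1 \cdot 3 = 3$)
$\left(B{\left(A{\left(-2 \right)} \right)} + v\right)^{2} = \left(\left(-2 + 30 \cdot 1\right) + 3\right)^{2} = \left(\left(-2 + 30\right) + 3\right)^{2} = \left(28 + 3\right)^{2} = 31^{2} = 961$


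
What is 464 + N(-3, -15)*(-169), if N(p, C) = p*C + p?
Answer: -6634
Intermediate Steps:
N(p, C) = p + C*p (N(p, C) = C*p + p = p + C*p)
464 + N(-3, -15)*(-169) = 464 - 3*(1 - 15)*(-169) = 464 - 3*(-14)*(-169) = 464 + 42*(-169) = 464 - 7098 = -6634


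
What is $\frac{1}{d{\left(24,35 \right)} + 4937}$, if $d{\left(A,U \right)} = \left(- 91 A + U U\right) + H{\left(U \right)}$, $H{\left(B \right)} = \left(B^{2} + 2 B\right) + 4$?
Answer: $\frac{1}{5277} \approx 0.0001895$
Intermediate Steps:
$H{\left(B \right)} = 4 + B^{2} + 2 B$
$d{\left(A,U \right)} = 4 - 91 A + 2 U + 2 U^{2}$ ($d{\left(A,U \right)} = \left(- 91 A + U U\right) + \left(4 + U^{2} + 2 U\right) = \left(- 91 A + U^{2}\right) + \left(4 + U^{2} + 2 U\right) = \left(U^{2} - 91 A\right) + \left(4 + U^{2} + 2 U\right) = 4 - 91 A + 2 U + 2 U^{2}$)
$\frac{1}{d{\left(24,35 \right)} + 4937} = \frac{1}{\left(4 - 2184 + 2 \cdot 35 + 2 \cdot 35^{2}\right) + 4937} = \frac{1}{\left(4 - 2184 + 70 + 2 \cdot 1225\right) + 4937} = \frac{1}{\left(4 - 2184 + 70 + 2450\right) + 4937} = \frac{1}{340 + 4937} = \frac{1}{5277}$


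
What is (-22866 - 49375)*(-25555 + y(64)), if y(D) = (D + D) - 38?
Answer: 1839617065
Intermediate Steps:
y(D) = -38 + 2*D (y(D) = 2*D - 38 = -38 + 2*D)
(-22866 - 49375)*(-25555 + y(64)) = (-22866 - 49375)*(-25555 + (-38 + 2*64)) = -72241*(-25555 + (-38 + 128)) = -72241*(-25555 + 90) = -72241*(-25465) = 1839617065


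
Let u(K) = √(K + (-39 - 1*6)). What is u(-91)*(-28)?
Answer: -56*I*√34 ≈ -326.53*I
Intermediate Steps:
u(K) = √(-45 + K) (u(K) = √(K + (-39 - 6)) = √(K - 45) = √(-45 + K))
u(-91)*(-28) = √(-45 - 91)*(-28) = √(-136)*(-28) = (2*I*√34)*(-28) = -56*I*√34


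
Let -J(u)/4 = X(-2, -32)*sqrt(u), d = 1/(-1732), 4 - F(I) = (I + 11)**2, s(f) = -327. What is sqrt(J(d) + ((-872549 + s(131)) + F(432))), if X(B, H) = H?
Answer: sqrt(-200448427169 + 27712*I*sqrt(433))/433 ≈ 0.0014873 + 1034.0*I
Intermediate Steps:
F(I) = 4 - (11 + I)**2 (F(I) = 4 - (I + 11)**2 = 4 - (11 + I)**2)
d = -1/1732 ≈ -0.00057737
J(u) = 128*sqrt(u) (J(u) = -(-128)*sqrt(u) = 128*sqrt(u))
sqrt(J(d) + ((-872549 + s(131)) + F(432))) = sqrt(128*sqrt(-1/1732) + ((-872549 - 327) + (4 - (11 + 432)**2))) = sqrt(128*(I*sqrt(433)/866) + (-872876 + (4 - 1*443**2))) = sqrt(64*I*sqrt(433)/433 + (-872876 + (4 - 1*196249))) = sqrt(64*I*sqrt(433)/433 + (-872876 + (4 - 196249))) = sqrt(64*I*sqrt(433)/433 + (-872876 - 196245)) = sqrt(64*I*sqrt(433)/433 - 1069121) = sqrt(-1069121 + 64*I*sqrt(433)/433)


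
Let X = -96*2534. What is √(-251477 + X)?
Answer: I*√494741 ≈ 703.38*I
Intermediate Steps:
X = -243264
√(-251477 + X) = √(-251477 - 243264) = √(-494741) = I*√494741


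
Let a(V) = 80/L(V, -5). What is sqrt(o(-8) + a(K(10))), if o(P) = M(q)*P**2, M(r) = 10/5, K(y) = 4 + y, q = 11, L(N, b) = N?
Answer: 6*sqrt(182)/7 ≈ 11.563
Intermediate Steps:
a(V) = 80/V
M(r) = 2 (M(r) = 10*(1/5) = 2)
o(P) = 2*P**2
sqrt(o(-8) + a(K(10))) = sqrt(2*(-8)**2 + 80/(4 + 10)) = sqrt(2*64 + 80/14) = sqrt(128 + 80*(1/14)) = sqrt(128 + 40/7) = sqrt(936/7) = 6*sqrt(182)/7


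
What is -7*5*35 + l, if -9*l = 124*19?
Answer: -13381/9 ≈ -1486.8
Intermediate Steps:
l = -2356/9 (l = -124*19/9 = -⅑*2356 = -2356/9 ≈ -261.78)
-7*5*35 + l = -7*5*35 - 2356/9 = -35*35 - 2356/9 = -1225 - 2356/9 = -13381/9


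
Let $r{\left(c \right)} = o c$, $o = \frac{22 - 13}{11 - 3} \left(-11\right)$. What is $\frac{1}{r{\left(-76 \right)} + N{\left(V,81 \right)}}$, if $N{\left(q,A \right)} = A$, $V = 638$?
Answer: $\frac{2}{2043} \approx 0.00097895$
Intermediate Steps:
$o = - \frac{99}{8}$ ($o = \frac{9}{8} \left(-11\right) = - \frac{99}{8} \approx -12.375$)
$r{\left(c \right)} = - \frac{99 c}{8}$
$\frac{1}{r{\left(-76 \right)} + N{\left(V,81 \right)}} = \frac{1}{\left(- \frac{99}{8}\right) \left(-76\right) + 81} = \frac{1}{\frac{1881}{2} + 81} = \frac{1}{\frac{2043}{2}} = \frac{2}{2043}$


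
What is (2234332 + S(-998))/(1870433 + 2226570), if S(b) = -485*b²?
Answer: -480827608/4097003 ≈ -117.36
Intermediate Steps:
(2234332 + S(-998))/(1870433 + 2226570) = (2234332 - 485*(-998)²)/(1870433 + 2226570) = (2234332 - 485*996004)/4097003 = (2234332 - 483061940)*(1/4097003) = -480827608*1/4097003 = -480827608/4097003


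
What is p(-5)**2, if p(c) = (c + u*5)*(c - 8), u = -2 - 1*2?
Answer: 105625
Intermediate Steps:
u = -4 (u = -2 - 2 = -4)
p(c) = (-20 + c)*(-8 + c) (p(c) = (c - 4*5)*(c - 8) = (c - 20)*(-8 + c) = (-20 + c)*(-8 + c))
p(-5)**2 = (160 + (-5)**2 - 28*(-5))**2 = (160 + 25 + 140)**2 = 325**2 = 105625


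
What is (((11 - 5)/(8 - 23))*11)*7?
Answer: -154/5 ≈ -30.800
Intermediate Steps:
(((11 - 5)/(8 - 23))*11)*7 = ((6/(-15))*11)*7 = ((6*(-1/15))*11)*7 = -2/5*11*7 = -22/5*7 = -154/5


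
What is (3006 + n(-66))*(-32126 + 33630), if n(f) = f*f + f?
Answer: 10973184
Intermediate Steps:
n(f) = f + f**2 (n(f) = f**2 + f = f + f**2)
(3006 + n(-66))*(-32126 + 33630) = (3006 - 66*(1 - 66))*(-32126 + 33630) = (3006 - 66*(-65))*1504 = (3006 + 4290)*1504 = 7296*1504 = 10973184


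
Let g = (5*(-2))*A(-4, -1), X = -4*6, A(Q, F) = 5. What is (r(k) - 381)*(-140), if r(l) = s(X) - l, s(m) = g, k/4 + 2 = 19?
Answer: 69860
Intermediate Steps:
k = 68 (k = -8 + 4*19 = -8 + 76 = 68)
X = -24
g = -50 (g = (5*(-2))*5 = -10*5 = -50)
s(m) = -50
r(l) = -50 - l
(r(k) - 381)*(-140) = ((-50 - 1*68) - 381)*(-140) = ((-50 - 68) - 381)*(-140) = (-118 - 381)*(-140) = -499*(-140) = 69860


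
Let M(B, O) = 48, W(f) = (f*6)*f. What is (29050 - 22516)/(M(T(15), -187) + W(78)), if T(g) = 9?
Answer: 1089/6092 ≈ 0.17876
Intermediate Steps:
W(f) = 6*f**2 (W(f) = (6*f)*f = 6*f**2)
(29050 - 22516)/(M(T(15), -187) + W(78)) = (29050 - 22516)/(48 + 6*78**2) = 6534/(48 + 6*6084) = 6534/(48 + 36504) = 6534/36552 = 6534*(1/36552) = 1089/6092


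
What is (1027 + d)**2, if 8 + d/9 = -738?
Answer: 32341969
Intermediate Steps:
d = -6714 (d = -72 + 9*(-738) = -72 - 6642 = -6714)
(1027 + d)**2 = (1027 - 6714)**2 = (-5687)**2 = 32341969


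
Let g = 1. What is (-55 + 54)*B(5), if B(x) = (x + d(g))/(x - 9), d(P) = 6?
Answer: 11/4 ≈ 2.7500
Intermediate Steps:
B(x) = (6 + x)/(-9 + x) (B(x) = (x + 6)/(x - 9) = (6 + x)/(-9 + x))
(-55 + 54)*B(5) = (-55 + 54)*((6 + 5)/(-9 + 5)) = -11/(-4) = -(-1)*11/4 = -1*(-11/4) = 11/4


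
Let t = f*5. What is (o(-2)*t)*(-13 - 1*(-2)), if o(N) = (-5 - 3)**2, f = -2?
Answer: 7040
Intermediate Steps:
o(N) = 64 (o(N) = (-8)**2 = 64)
t = -10 (t = -2*5 = -10)
(o(-2)*t)*(-13 - 1*(-2)) = (64*(-10))*(-13 - 1*(-2)) = -640*(-13 + 2) = -640*(-11) = 7040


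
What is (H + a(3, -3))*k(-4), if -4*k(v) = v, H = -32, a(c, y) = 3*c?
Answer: -23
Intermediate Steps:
k(v) = -v/4
(H + a(3, -3))*k(-4) = (-32 + 3*3)*(-¼*(-4)) = (-32 + 9)*1 = -23*1 = -23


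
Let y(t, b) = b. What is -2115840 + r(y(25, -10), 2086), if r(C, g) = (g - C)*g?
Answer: 2256416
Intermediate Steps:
r(C, g) = g*(g - C)
-2115840 + r(y(25, -10), 2086) = -2115840 + 2086*(2086 - 1*(-10)) = -2115840 + 2086*(2086 + 10) = -2115840 + 2086*2096 = -2115840 + 4372256 = 2256416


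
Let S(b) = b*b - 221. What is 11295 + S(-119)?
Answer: 25235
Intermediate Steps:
S(b) = -221 + b² (S(b) = b² - 221 = -221 + b²)
11295 + S(-119) = 11295 + (-221 + (-119)²) = 11295 + (-221 + 14161) = 11295 + 13940 = 25235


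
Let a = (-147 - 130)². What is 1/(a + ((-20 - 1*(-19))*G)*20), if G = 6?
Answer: 1/76609 ≈ 1.3053e-5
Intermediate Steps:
a = 76729 (a = (-277)² = 76729)
1/(a + ((-20 - 1*(-19))*G)*20) = 1/(76729 + ((-20 - 1*(-19))*6)*20) = 1/(76729 + ((-20 + 19)*6)*20) = 1/(76729 - 1*6*20) = 1/(76729 - 6*20) = 1/(76729 - 120) = 1/76609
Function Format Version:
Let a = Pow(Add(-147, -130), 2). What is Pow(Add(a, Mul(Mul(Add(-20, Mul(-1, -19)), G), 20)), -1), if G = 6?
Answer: Rational(1, 76609) ≈ 1.3053e-5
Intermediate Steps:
a = 76729 (a = Pow(-277, 2) = 76729)
Pow(Add(a, Mul(Mul(Add(-20, Mul(-1, -19)), G), 20)), -1) = Pow(Add(76729, Mul(Mul(Add(-20, Mul(-1, -19)), 6), 20)), -1) = Pow(Add(76729, Mul(Mul(Add(-20, 19), 6), 20)), -1) = Pow(Add(76729, Mul(Mul(-1, 6), 20)), -1) = Pow(Add(76729, Mul(-6, 20)), -1) = Pow(Add(76729, -120), -1) = Pow(76609, -1) = Rational(1, 76609)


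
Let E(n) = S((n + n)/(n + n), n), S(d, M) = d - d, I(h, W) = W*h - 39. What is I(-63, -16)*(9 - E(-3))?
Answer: 8721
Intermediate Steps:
I(h, W) = -39 + W*h
S(d, M) = 0
E(n) = 0
I(-63, -16)*(9 - E(-3)) = (-39 - 16*(-63))*(9 - 1*0) = (-39 + 1008)*(9 + 0) = 969*9 = 8721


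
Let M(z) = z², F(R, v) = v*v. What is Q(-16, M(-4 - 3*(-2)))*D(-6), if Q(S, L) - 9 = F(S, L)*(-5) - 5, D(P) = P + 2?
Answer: 304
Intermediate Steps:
F(R, v) = v²
D(P) = 2 + P
Q(S, L) = 4 - 5*L² (Q(S, L) = 9 + (L²*(-5) - 5) = 9 + (-5*L² - 5) = 9 + (-5 - 5*L²) = 4 - 5*L²)
Q(-16, M(-4 - 3*(-2)))*D(-6) = (4 - 5*(-4 - 3*(-2))⁴)*(2 - 6) = (4 - 5*(-4 + 6)⁴)*(-4) = (4 - 5*(2²)²)*(-4) = (4 - 5*4²)*(-4) = (4 - 5*16)*(-4) = (4 - 80)*(-4) = -76*(-4) = 304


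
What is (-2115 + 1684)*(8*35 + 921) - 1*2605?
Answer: -520236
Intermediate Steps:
(-2115 + 1684)*(8*35 + 921) - 1*2605 = -431*(280 + 921) - 2605 = -431*1201 - 2605 = -517631 - 2605 = -520236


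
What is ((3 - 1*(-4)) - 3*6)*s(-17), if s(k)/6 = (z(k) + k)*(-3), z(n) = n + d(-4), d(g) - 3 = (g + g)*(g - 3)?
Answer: 4950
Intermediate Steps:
d(g) = 3 + 2*g*(-3 + g) (d(g) = 3 + (g + g)*(g - 3) = 3 + (2*g)*(-3 + g) = 3 + 2*g*(-3 + g))
z(n) = 59 + n (z(n) = n + (3 - 6*(-4) + 2*(-4)²) = n + (3 + 24 + 2*16) = n + (3 + 24 + 32) = n + 59 = 59 + n)
s(k) = -1062 - 36*k (s(k) = 6*(((59 + k) + k)*(-3)) = 6*((59 + 2*k)*(-3)) = 6*(-177 - 6*k) = -1062 - 36*k)
((3 - 1*(-4)) - 3*6)*s(-17) = ((3 - 1*(-4)) - 3*6)*(-1062 - 36*(-17)) = ((3 + 4) - 18)*(-1062 + 612) = (7 - 18)*(-450) = -11*(-450) = 4950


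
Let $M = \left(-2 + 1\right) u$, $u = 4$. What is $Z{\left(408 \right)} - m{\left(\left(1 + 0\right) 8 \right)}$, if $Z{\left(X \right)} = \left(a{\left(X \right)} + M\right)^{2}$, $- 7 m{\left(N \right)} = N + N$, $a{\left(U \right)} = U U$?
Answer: $\frac{193962521216}{7} \approx 2.7709 \cdot 10^{10}$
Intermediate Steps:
$a{\left(U \right)} = U^{2}$
$M = -4$ ($M = \left(-2 + 1\right) 4 = \left(-1\right) 4 = -4$)
$m{\left(N \right)} = - \frac{2 N}{7}$ ($m{\left(N \right)} = - \frac{N + N}{7} = - \frac{2 N}{7}$)
$Z{\left(X \right)} = \left(-4 + X^{2}\right)^{2}$ ($Z{\left(X \right)} = \left(X^{2} - 4\right)^{2} = \left(-4 + X^{2}\right)^{2}$)
$Z{\left(408 \right)} - m{\left(\left(1 + 0\right) 8 \right)} = \left(-4 + 408^{2}\right)^{2} - - \frac{2 \left(1 + 0\right) 8}{7} = \left(-4 + 166464\right)^{2} - - \frac{2 \cdot 1 \cdot 8}{7} = 166460^{2} - \left(- \frac{2}{7}\right) 8 = 27708931600 - - \frac{16}{7} = 27708931600 + \frac{16}{7} = \frac{193962521216}{7}$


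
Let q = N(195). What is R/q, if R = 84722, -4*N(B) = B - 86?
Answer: -338888/109 ≈ -3109.1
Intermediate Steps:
N(B) = 43/2 - B/4 (N(B) = -(B - 86)/4 = -(-86 + B)/4 = 43/2 - B/4)
q = -109/4 (q = 43/2 - ¼*195 = 43/2 - 195/4 = -109/4 ≈ -27.250)
R/q = 84722/(-109/4) = 84722*(-4/109) = -338888/109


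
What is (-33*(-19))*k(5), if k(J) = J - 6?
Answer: -627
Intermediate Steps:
k(J) = -6 + J
(-33*(-19))*k(5) = (-33*(-19))*(-6 + 5) = 627*(-1) = -627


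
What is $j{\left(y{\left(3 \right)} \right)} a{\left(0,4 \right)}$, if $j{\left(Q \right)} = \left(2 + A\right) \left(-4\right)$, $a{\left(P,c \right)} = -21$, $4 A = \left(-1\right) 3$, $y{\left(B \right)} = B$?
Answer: $105$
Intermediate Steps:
$A = - \frac{3}{4}$ ($A = \frac{\left(-1\right) 3}{4} = \frac{1}{4} \left(-3\right) = - \frac{3}{4} \approx -0.75$)
$j{\left(Q \right)} = -5$ ($j{\left(Q \right)} = \left(2 - \frac{3}{4}\right) \left(-4\right) = \frac{5}{4} \left(-4\right) = -5$)
$j{\left(y{\left(3 \right)} \right)} a{\left(0,4 \right)} = \left(-5\right) \left(-21\right) = 105$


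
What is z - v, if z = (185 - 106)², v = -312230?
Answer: 318471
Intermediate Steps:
z = 6241 (z = 79² = 6241)
z - v = 6241 - 1*(-312230) = 6241 + 312230 = 318471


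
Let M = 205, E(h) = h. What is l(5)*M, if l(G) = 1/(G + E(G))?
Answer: 41/2 ≈ 20.500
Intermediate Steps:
l(G) = 1/(2*G) (l(G) = 1/(G + G) = 1/(2*G))
l(5)*M = ((1/2)/5)*205 = ((1/2)*(1/5))*205 = (1/10)*205 = 41/2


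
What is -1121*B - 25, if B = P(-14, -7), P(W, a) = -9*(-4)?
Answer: -40381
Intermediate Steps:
P(W, a) = 36
B = 36
-1121*B - 25 = -1121*36 - 25 = -40356 - 25 = -40381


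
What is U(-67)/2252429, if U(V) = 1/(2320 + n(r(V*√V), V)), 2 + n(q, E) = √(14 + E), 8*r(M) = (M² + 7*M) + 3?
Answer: 2318/12102699696933 - I*√53/12102699696933 ≈ 1.9153e-10 - 6.0153e-13*I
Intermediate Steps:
r(M) = 3/8 + M²/8 + 7*M/8 (r(M) = ((M² + 7*M) + 3)/8 = (3 + M² + 7*M)/8 = 3/8 + M²/8 + 7*M/8)
n(q, E) = -2 + √(14 + E)
U(V) = 1/(2318 + √(14 + V)) (U(V) = 1/(2320 + (-2 + √(14 + V))) = 1/(2318 + √(14 + V)))
U(-67)/2252429 = 1/((2318 + √(14 - 67))*2252429) = (1/2252429)/(2318 + √(-53)) = (1/2252429)/(2318 + I*√53) = 1/(2252429*(2318 + I*√53))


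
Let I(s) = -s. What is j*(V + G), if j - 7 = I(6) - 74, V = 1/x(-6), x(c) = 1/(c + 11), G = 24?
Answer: -2117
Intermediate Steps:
x(c) = 1/(11 + c)
V = 5 (V = 1/(1/(11 - 6)) = 1/(1/5) = 1/(⅕) = 5)
j = -73 (j = 7 + (-1*6 - 74) = 7 + (-6 - 74) = 7 - 80 = -73)
j*(V + G) = -73*(5 + 24) = -73*29 = -2117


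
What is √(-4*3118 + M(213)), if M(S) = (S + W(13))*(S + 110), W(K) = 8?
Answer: √58911 ≈ 242.72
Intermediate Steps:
M(S) = (8 + S)*(110 + S) (M(S) = (S + 8)*(S + 110) = (8 + S)*(110 + S))
√(-4*3118 + M(213)) = √(-4*3118 + (880 + 213² + 118*213)) = √(-12472 + (880 + 45369 + 25134)) = √(-12472 + 71383) = √58911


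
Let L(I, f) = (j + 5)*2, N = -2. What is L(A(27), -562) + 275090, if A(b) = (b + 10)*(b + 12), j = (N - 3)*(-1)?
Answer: 275110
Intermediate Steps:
j = 5 (j = (-2 - 3)*(-1) = -5*(-1) = 5)
A(b) = (10 + b)*(12 + b)
L(I, f) = 20 (L(I, f) = (5 + 5)*2 = 10*2 = 20)
L(A(27), -562) + 275090 = 20 + 275090 = 275110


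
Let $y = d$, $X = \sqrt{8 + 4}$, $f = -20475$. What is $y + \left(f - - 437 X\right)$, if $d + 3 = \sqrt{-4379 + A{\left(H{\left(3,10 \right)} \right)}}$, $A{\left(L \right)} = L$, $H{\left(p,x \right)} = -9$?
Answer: $-20478 + 874 \sqrt{3} + 2 i \sqrt{1097} \approx -18964.0 + 66.242 i$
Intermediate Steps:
$X = 2 \sqrt{3}$ ($X = \sqrt{12} = 2 \sqrt{3} \approx 3.4641$)
$d = -3 + 2 i \sqrt{1097}$ ($d = -3 + \sqrt{-4379 - 9} = -3 + \sqrt{-4388} = -3 + 2 i \sqrt{1097} \approx -3.0 + 66.242 i$)
$y = -3 + 2 i \sqrt{1097} \approx -3.0 + 66.242 i$
$y + \left(f - - 437 X\right) = \left(-3 + 2 i \sqrt{1097}\right) - \left(20475 - 437 \cdot 2 \sqrt{3}\right) = \left(-3 + 2 i \sqrt{1097}\right) - \left(20475 - 874 \sqrt{3}\right) = -20478 + 874 \sqrt{3} + 2 i \sqrt{1097}$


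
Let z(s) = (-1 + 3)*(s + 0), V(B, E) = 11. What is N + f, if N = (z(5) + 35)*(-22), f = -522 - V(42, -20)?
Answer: -1523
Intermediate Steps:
z(s) = 2*s
f = -533 (f = -522 - 1*11 = -522 - 11 = -533)
N = -990 (N = (2*5 + 35)*(-22) = (10 + 35)*(-22) = 45*(-22) = -990)
N + f = -990 - 533 = -1523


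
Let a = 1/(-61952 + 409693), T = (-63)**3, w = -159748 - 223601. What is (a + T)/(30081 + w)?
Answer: 43475796913/61422883794 ≈ 0.70781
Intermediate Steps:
w = -383349
T = -250047
a = 1/347741 ≈ 2.8757e-6
(a + T)/(30081 + w) = (1/347741 - 250047)/(30081 - 383349) = -86951593826/347741/(-353268) = -86951593826/347741*(-1/353268) = 43475796913/61422883794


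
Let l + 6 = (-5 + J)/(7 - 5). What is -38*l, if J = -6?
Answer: 437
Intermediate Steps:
l = -23/2 (l = -6 + (-5 - 6)/(7 - 5) = -6 - 11/2 = -23/2 ≈ -11.500)
-38*l = -38*(-23/2) = 437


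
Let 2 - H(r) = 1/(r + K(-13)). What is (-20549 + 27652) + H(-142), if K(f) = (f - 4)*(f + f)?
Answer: 2131499/300 ≈ 7105.0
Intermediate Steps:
K(f) = 2*f*(-4 + f) (K(f) = (-4 + f)*(2*f) = 2*f*(-4 + f))
H(r) = 2 - 1/(442 + r) (H(r) = 2 - 1/(r + 2*(-13)*(-4 - 13)) = 2 - 1/(r + 2*(-13)*(-17)) = 2 - 1/(r + 442) = 2 - 1/(442 + r))
(-20549 + 27652) + H(-142) = (-20549 + 27652) + (883 + 2*(-142))/(442 - 142) = 7103 + (883 - 284)/300 = 7103 + (1/300)*599 = 7103 + 599/300 = 2131499/300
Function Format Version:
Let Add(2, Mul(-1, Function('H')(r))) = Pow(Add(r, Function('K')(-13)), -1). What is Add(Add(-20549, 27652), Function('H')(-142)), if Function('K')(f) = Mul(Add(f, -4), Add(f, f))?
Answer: Rational(2131499, 300) ≈ 7105.0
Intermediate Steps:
Function('K')(f) = Mul(2, f, Add(-4, f)) (Function('K')(f) = Mul(Add(-4, f), Mul(2, f)) = Mul(2, f, Add(-4, f)))
Function('H')(r) = Add(2, Mul(-1, Pow(Add(442, r), -1))) (Function('H')(r) = Add(2, Mul(-1, Pow(Add(r, Mul(2, -13, Add(-4, -13))), -1))) = Add(2, Mul(-1, Pow(Add(r, Mul(2, -13, -17)), -1))) = Add(2, Mul(-1, Pow(Add(r, 442), -1))) = Add(2, Mul(-1, Pow(Add(442, r), -1))))
Add(Add(-20549, 27652), Function('H')(-142)) = Add(Add(-20549, 27652), Mul(Pow(Add(442, -142), -1), Add(883, Mul(2, -142)))) = Add(7103, Mul(Pow(300, -1), Add(883, -284))) = Add(7103, Mul(Rational(1, 300), 599)) = Add(7103, Rational(599, 300)) = Rational(2131499, 300)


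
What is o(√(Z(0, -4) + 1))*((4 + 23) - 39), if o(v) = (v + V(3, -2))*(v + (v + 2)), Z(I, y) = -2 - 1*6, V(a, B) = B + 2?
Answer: 168 - 24*I*√7 ≈ 168.0 - 63.498*I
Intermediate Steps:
V(a, B) = 2 + B
Z(I, y) = -8 (Z(I, y) = -2 - 6 = -8)
o(v) = v*(2 + 2*v) (o(v) = (v + (2 - 2))*(v + (v + 2)) = (v + 0)*(v + (2 + v)) = v*(2 + 2*v))
o(√(Z(0, -4) + 1))*((4 + 23) - 39) = (2*√(-8 + 1)*(1 + √(-8 + 1)))*((4 + 23) - 39) = (2*√(-7)*(1 + √(-7)))*(27 - 39) = (2*(I*√7)*(1 + I*√7))*(-12) = (2*I*√7*(1 + I*√7))*(-12) = -24*I*√7*(1 + I*√7)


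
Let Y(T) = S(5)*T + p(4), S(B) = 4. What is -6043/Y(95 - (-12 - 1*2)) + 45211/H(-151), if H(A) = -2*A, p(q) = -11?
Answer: 17389689/128350 ≈ 135.49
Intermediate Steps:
Y(T) = -11 + 4*T (Y(T) = 4*T - 11 = -11 + 4*T)
-6043/Y(95 - (-12 - 1*2)) + 45211/H(-151) = -6043/(-11 + 4*(95 - (-12 - 1*2))) + 45211/((-2*(-151))) = -6043/(-11 + 4*(95 - (-12 - 2))) + 45211/302 = -6043/(-11 + 4*(95 - 1*(-14))) + 45211*(1/302) = -6043/(-11 + 4*(95 + 14)) + 45211/302 = -6043/(-11 + 4*109) + 45211/302 = -6043/(-11 + 436) + 45211/302 = -6043/425 + 45211/302 = 17389689/128350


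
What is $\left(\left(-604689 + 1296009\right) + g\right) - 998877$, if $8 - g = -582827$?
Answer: $275278$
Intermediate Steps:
$g = 582835$ ($g = 8 - -582827 = 8 + 582827 = 582835$)
$\left(\left(-604689 + 1296009\right) + g\right) - 998877 = \left(\left(-604689 + 1296009\right) + 582835\right) - 998877 = \left(691320 + 582835\right) - 998877 = 1274155 - 998877 = 275278$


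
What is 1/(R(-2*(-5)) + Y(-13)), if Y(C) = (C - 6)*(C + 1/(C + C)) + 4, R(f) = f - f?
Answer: 26/6545 ≈ 0.0039725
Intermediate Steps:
R(f) = 0
Y(C) = 4 + (-6 + C)*(C + 1/(2*C)) (Y(C) = (-6 + C)*(C + 1/(2*C)) + 4 = 4 + (-6 + C)*(C + 1/(2*C)))
1/(R(-2*(-5)) + Y(-13)) = 1/(0 + (9/2 + (-13)² - 6*(-13) - 3/(-13))) = 1/(0 + (9/2 + 169 + 78 - 3*(-1/13))) = 1/(0 + (9/2 + 169 + 78 + 3/13)) = 1/(0 + 6545/26) = 1/(6545/26) = 26/6545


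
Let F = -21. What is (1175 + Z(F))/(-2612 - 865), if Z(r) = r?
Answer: -1154/3477 ≈ -0.33190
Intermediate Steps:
(1175 + Z(F))/(-2612 - 865) = (1175 - 21)/(-2612 - 865) = 1154/(-3477) = 1154*(-1/3477) = -1154/3477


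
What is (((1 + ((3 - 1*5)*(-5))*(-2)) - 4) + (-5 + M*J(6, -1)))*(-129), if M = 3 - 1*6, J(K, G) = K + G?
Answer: 5547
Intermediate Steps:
J(K, G) = G + K
M = -3 (M = 3 - 6 = -3)
(((1 + ((3 - 1*5)*(-5))*(-2)) - 4) + (-5 + M*J(6, -1)))*(-129) = (((1 + ((3 - 1*5)*(-5))*(-2)) - 4) + (-5 - 3*(-1 + 6)))*(-129) = (((1 + ((3 - 5)*(-5))*(-2)) - 4) + (-5 - 3*5))*(-129) = (((1 - 2*(-5)*(-2)) - 4) + (-5 - 15))*(-129) = (((1 + 10*(-2)) - 4) - 20)*(-129) = (((1 - 20) - 4) - 20)*(-129) = ((-19 - 4) - 20)*(-129) = (-23 - 20)*(-129) = -43*(-129) = 5547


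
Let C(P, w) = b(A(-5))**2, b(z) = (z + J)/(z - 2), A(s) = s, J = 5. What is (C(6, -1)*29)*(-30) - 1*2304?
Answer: -2304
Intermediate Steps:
b(z) = (5 + z)/(-2 + z) (b(z) = (z + 5)/(z - 2) = (5 + z)/(-2 + z))
C(P, w) = 0 (C(P, w) = ((5 - 5)/(-2 - 5))**2 = (0/(-7))**2 = (-1/7*0)**2 = 0**2 = 0)
(C(6, -1)*29)*(-30) - 1*2304 = (0*29)*(-30) - 1*2304 = 0*(-30) - 2304 = 0 - 2304 = -2304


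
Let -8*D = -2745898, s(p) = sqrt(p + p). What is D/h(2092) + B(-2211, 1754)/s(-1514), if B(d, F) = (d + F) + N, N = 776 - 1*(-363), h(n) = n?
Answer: 1372949/8368 - 341*I*sqrt(757)/757 ≈ 164.07 - 12.394*I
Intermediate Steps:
s(p) = sqrt(2)*sqrt(p) (s(p) = sqrt(2*p) = sqrt(2)*sqrt(p))
N = 1139 (N = 776 + 363 = 1139)
D = 1372949/4 (D = -1/8*(-2745898) = 1372949/4 ≈ 3.4324e+5)
B(d, F) = 1139 + F + d (B(d, F) = (d + F) + 1139 = (F + d) + 1139 = 1139 + F + d)
D/h(2092) + B(-2211, 1754)/s(-1514) = (1372949/4)/2092 + (1139 + 1754 - 2211)/((sqrt(2)*sqrt(-1514))) = (1372949/4)*(1/2092) + 682/((sqrt(2)*(I*sqrt(1514)))) = 1372949/8368 + 682/((2*I*sqrt(757))) = 1372949/8368 + 682*(-I*sqrt(757)/1514) = 1372949/8368 - 341*I*sqrt(757)/757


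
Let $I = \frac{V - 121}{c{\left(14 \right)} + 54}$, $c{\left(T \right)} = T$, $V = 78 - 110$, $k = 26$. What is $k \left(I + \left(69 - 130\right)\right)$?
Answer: $- \frac{3289}{2} \approx -1644.5$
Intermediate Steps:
$V = -32$
$I = - \frac{9}{4}$ ($I = \frac{-32 - 121}{14 + 54} = - \frac{153}{68} = \left(-153\right) \frac{1}{68} = - \frac{9}{4} \approx -2.25$)
$k \left(I + \left(69 - 130\right)\right) = 26 \left(- \frac{9}{4} + \left(69 - 130\right)\right) = 26 \left(- \frac{9}{4} - 61\right) = 26 \left(- \frac{253}{4}\right) = - \frac{3289}{2}$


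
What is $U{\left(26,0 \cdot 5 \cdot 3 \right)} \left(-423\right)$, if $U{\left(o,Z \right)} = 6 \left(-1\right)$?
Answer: $2538$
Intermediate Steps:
$U{\left(o,Z \right)} = -6$
$U{\left(26,0 \cdot 5 \cdot 3 \right)} \left(-423\right) = \left(-6\right) \left(-423\right) = 2538$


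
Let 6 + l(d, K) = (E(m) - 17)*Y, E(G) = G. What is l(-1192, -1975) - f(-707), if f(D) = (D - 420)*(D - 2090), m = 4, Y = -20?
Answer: -3151965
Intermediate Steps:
l(d, K) = 254 (l(d, K) = -6 + (4 - 17)*(-20) = -6 - 13*(-20) = -6 + 260 = 254)
f(D) = (-2090 + D)*(-420 + D) (f(D) = (-420 + D)*(-2090 + D) = (-2090 + D)*(-420 + D))
l(-1192, -1975) - f(-707) = 254 - (877800 + (-707)² - 2510*(-707)) = 254 - (877800 + 499849 + 1774570) = 254 - 1*3152219 = 254 - 3152219 = -3151965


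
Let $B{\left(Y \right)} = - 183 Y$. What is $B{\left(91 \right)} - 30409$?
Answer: $-47062$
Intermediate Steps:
$B{\left(91 \right)} - 30409 = \left(-183\right) 91 - 30409 = -16653 - 30409 = -47062$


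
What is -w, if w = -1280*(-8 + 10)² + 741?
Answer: 4379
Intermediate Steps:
w = -4379 (w = -1280*2² + 741 = -1280*4 + 741 = -5120 + 741 = -4379)
-w = -1*(-4379) = 4379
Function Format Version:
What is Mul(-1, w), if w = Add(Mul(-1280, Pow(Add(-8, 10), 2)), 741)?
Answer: 4379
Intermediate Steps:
w = -4379 (w = Add(Mul(-1280, Pow(2, 2)), 741) = Add(Mul(-1280, 4), 741) = Add(-5120, 741) = -4379)
Mul(-1, w) = Mul(-1, -4379) = 4379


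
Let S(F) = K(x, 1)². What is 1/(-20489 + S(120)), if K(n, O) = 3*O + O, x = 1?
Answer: -1/20473 ≈ -4.8845e-5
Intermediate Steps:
K(n, O) = 4*O
S(F) = 16 (S(F) = (4*1)² = 4² = 16)
1/(-20489 + S(120)) = 1/(-20489 + 16) = 1/(-20473) = -1/20473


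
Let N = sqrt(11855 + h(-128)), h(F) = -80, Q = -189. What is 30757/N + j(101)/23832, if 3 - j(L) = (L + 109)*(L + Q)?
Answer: 6161/7944 + 30757*sqrt(471)/2355 ≈ 284.22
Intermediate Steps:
j(L) = 3 - (-189 + L)*(109 + L) (j(L) = 3 - (L + 109)*(L - 189) = 3 - (109 + L)*(-189 + L) = 3 - (-189 + L)*(109 + L))
N = 5*sqrt(471) (N = sqrt(11855 - 80) = sqrt(11775) = 5*sqrt(471) ≈ 108.51)
30757/N + j(101)/23832 = 30757/((5*sqrt(471))) + (20604 - 1*101**2 + 80*101)/23832 = 30757*(sqrt(471)/2355) + (20604 - 1*10201 + 8080)*(1/23832) = 30757*sqrt(471)/2355 + (20604 - 10201 + 8080)*(1/23832) = 30757*sqrt(471)/2355 + 18483*(1/23832) = 30757*sqrt(471)/2355 + 6161/7944 = 6161/7944 + 30757*sqrt(471)/2355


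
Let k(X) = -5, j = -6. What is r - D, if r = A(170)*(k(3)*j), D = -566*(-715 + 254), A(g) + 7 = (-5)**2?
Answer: -260386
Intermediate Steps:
A(g) = 18 (A(g) = -7 + (-5)**2 = -7 + 25 = 18)
D = 260926 (D = -566*(-461) = 260926)
r = 540 (r = 18*(-5*(-6)) = 18*30 = 540)
r - D = 540 - 1*260926 = 540 - 260926 = -260386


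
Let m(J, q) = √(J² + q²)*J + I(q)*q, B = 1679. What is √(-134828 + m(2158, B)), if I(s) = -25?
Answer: √(-176803 + 2158*√7476005) ≈ 2392.4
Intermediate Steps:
m(J, q) = -25*q + J*√(J² + q²) (m(J, q) = √(J² + q²)*J - 25*q = J*√(J² + q²) - 25*q = -25*q + J*√(J² + q²))
√(-134828 + m(2158, B)) = √(-134828 + (-25*1679 + 2158*√(2158² + 1679²))) = √(-134828 + (-41975 + 2158*√(4656964 + 2819041))) = √(-134828 + (-41975 + 2158*√7476005)) = √(-176803 + 2158*√7476005)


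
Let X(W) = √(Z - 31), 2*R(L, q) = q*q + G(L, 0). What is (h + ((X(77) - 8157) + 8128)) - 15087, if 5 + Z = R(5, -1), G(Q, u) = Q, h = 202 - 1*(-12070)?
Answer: -2844 + I*√33 ≈ -2844.0 + 5.7446*I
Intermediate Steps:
h = 12272 (h = 202 + 12070 = 12272)
R(L, q) = L/2 + q²/2 (R(L, q) = (q*q + L)/2 = (q² + L)/2 = (L + q²)/2 = L/2 + q²/2)
Z = -2 (Z = -5 + ((½)*5 + (½)*(-1)²) = -5 + (5/2 + (½)*1) = -5 + (5/2 + ½) = -5 + 3 = -2)
X(W) = I*√33 (X(W) = √(-2 - 31) = √(-33) = I*√33)
(h + ((X(77) - 8157) + 8128)) - 15087 = (12272 + ((I*√33 - 8157) + 8128)) - 15087 = (12272 + ((-8157 + I*√33) + 8128)) - 15087 = (12272 + (-29 + I*√33)) - 15087 = (12243 + I*√33) - 15087 = -2844 + I*√33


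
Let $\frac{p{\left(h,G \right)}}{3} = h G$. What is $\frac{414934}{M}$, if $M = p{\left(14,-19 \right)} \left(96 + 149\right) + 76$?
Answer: $- \frac{207467}{97717} \approx -2.1231$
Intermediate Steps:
$p{\left(h,G \right)} = 3 G h$ ($p{\left(h,G \right)} = 3 h G = 3 G h$)
$M = -195434$ ($M = 3 \left(-19\right) 14 \left(96 + 149\right) + 76 = \left(-798\right) 245 + 76 = -195510 + 76 = -195434$)
$\frac{414934}{M} = \frac{414934}{-195434} = 414934 \left(- \frac{1}{195434}\right) = - \frac{207467}{97717}$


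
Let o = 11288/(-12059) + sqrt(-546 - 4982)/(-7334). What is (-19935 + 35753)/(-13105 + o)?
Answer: -405381594355530537270394/335877181520491947066663 + 8434999700129486*I*sqrt(1382)/335877181520491947066663 ≈ -1.2069 + 9.336e-7*I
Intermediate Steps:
o = -11288/12059 - I*sqrt(1382)/3667 (o = 11288*(-1/12059) + sqrt(-5528)*(-1/7334) = -11288/12059 + (2*I*sqrt(1382))*(-1/7334) = -11288/12059 - I*sqrt(1382)/3667 ≈ -0.93606 - 0.010138*I)
(-19935 + 35753)/(-13105 + o) = (-19935 + 35753)/(-13105 + (-11288/12059 - I*sqrt(1382)/3667)) = 15818/(-158044483/12059 - I*sqrt(1382)/3667)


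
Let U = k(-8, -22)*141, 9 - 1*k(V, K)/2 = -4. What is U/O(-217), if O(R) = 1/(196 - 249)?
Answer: -194298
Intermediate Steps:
O(R) = -1/53 (O(R) = 1/(-53) = -1/53)
k(V, K) = 26 (k(V, K) = 18 - 2*(-4) = 18 + 8 = 26)
U = 3666 (U = 26*141 = 3666)
U/O(-217) = 3666/(-1/53) = 3666*(-53) = -194298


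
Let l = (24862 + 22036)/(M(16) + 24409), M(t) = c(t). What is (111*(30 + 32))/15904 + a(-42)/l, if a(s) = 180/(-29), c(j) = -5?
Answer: -15125502459/5407526992 ≈ -2.7971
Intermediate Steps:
a(s) = -180/29 (a(s) = 180*(-1/29) = -180/29)
M(t) = -5
l = 23449/12202 (l = (24862 + 22036)/(-5 + 24409) = 46898/24404 = 46898*(1/24404) = 23449/12202 ≈ 1.9217)
(111*(30 + 32))/15904 + a(-42)/l = (111*(30 + 32))/15904 - 180/(29*23449/12202) = (111*62)*(1/15904) - 180/29*12202/23449 = 6882*(1/15904) - 2196360/680021 = 3441/7952 - 2196360/680021 = -15125502459/5407526992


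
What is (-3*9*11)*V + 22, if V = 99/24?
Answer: -9625/8 ≈ -1203.1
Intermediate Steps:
V = 33/8 (V = 99*(1/24) = 33/8 ≈ 4.1250)
(-3*9*11)*V + 22 = (-3*9*11)*(33/8) + 22 = -27*11*(33/8) + 22 = -297*33/8 + 22 = -9801/8 + 22 = -9625/8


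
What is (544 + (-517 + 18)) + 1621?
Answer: 1666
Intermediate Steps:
(544 + (-517 + 18)) + 1621 = (544 - 499) + 1621 = 45 + 1621 = 1666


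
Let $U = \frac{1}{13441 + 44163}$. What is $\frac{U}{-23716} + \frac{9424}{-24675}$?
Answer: $- \frac{1839210008773}{4815631035600} \approx -0.38193$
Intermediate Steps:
$U = \frac{1}{57604} \approx 1.736 \cdot 10^{-5}$
$\frac{U}{-23716} + \frac{9424}{-24675} = \frac{1}{57604 \left(-23716\right)} + \frac{9424}{-24675} = \frac{1}{57604} \left(- \frac{1}{23716}\right) + 9424 \left(- \frac{1}{24675}\right) = - \frac{1}{1366136464} - \frac{9424}{24675} = - \frac{1839210008773}{4815631035600}$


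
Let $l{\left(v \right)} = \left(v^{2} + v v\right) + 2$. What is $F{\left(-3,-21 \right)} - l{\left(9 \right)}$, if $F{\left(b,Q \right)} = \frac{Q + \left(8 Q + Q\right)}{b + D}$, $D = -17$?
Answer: $- \frac{307}{2} \approx -153.5$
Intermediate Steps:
$l{\left(v \right)} = 2 + 2 v^{2}$ ($l{\left(v \right)} = \left(v^{2} + v^{2}\right) + 2 = 2 v^{2} + 2 = 2 + 2 v^{2}$)
$F{\left(b,Q \right)} = \frac{10 Q}{-17 + b}$ ($F{\left(b,Q \right)} = \frac{Q + \left(8 Q + Q\right)}{b - 17} = \frac{Q + 9 Q}{-17 + b} = \frac{10 Q}{-17 + b}$)
$F{\left(-3,-21 \right)} - l{\left(9 \right)} = 10 \left(-21\right) \frac{1}{-17 - 3} - \left(2 + 2 \cdot 9^{2}\right) = 10 \left(-21\right) \frac{1}{-20} - \left(2 + 2 \cdot 81\right) = 10 \left(-21\right) \left(- \frac{1}{20}\right) - \left(2 + 162\right) = \frac{21}{2} - 164 = - \frac{307}{2}$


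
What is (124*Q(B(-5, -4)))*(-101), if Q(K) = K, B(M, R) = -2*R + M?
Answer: -37572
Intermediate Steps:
B(M, R) = M - 2*R
(124*Q(B(-5, -4)))*(-101) = (124*(-5 - 2*(-4)))*(-101) = (124*(-5 + 8))*(-101) = (124*3)*(-101) = 372*(-101) = -37572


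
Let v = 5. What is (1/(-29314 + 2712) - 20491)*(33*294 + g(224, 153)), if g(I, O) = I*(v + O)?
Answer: -12290405391901/13301 ≈ -9.2402e+8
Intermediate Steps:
g(I, O) = I*(5 + O)
(1/(-29314 + 2712) - 20491)*(33*294 + g(224, 153)) = (1/(-29314 + 2712) - 20491)*(33*294 + 224*(5 + 153)) = (1/(-26602) - 20491)*(9702 + 224*158) = (-1/26602 - 20491)*(9702 + 35392) = -545101583/26602*45094 = -12290405391901/13301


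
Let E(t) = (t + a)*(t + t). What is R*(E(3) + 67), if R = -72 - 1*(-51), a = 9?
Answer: -2919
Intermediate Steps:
R = -21 (R = -72 + 51 = -21)
E(t) = 2*t*(9 + t) (E(t) = (t + 9)*(t + t) = (9 + t)*(2*t) = 2*t*(9 + t))
R*(E(3) + 67) = -21*(2*3*(9 + 3) + 67) = -21*(2*3*12 + 67) = -21*(72 + 67) = -21*139 = -2919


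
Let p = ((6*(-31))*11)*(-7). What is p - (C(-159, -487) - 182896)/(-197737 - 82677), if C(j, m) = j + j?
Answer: 2007953047/140207 ≈ 14321.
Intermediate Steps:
C(j, m) = 2*j
p = 14322 (p = -186*11*(-7) = -2046*(-7) = 14322)
p - (C(-159, -487) - 182896)/(-197737 - 82677) = 14322 - (2*(-159) - 182896)/(-197737 - 82677) = 14322 - (-318 - 182896)/(-280414) = 14322 - (-183214)*(-1)/280414 = 14322 - 1*91607/140207 = 14322 - 91607/140207 = 2007953047/140207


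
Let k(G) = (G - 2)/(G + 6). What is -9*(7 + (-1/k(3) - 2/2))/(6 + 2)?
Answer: 27/8 ≈ 3.3750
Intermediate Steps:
k(G) = (-2 + G)/(6 + G)
-9*(7 + (-1/k(3) - 2/2))/(6 + 2) = -9*(7 + (-1/((-2 + 3)/(6 + 3)) - 2/2))/(6 + 2) = -9*(7 + (-1/(1/9) - 2*1/2))/8 = -9*(7 + (-1/((1/9)*1) - 1))/8 = -9*(7 + (-1/1/9 - 1))/8 = -9*(7 + (-1*9 - 1))/8 = -9*(7 + (-9 - 1))/8 = -9*(7 - 10)/8 = -(-27)/8 = -9*(-3/8) = 27/8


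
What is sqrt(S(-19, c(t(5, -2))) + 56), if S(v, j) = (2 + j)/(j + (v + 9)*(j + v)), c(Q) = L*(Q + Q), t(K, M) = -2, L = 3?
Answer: sqrt(1242511)/149 ≈ 7.4811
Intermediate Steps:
c(Q) = 6*Q (c(Q) = 3*(Q + Q) = 3*(2*Q) = 6*Q)
S(v, j) = (2 + j)/(j + (9 + v)*(j + v))
sqrt(S(-19, c(t(5, -2))) + 56) = sqrt((2 + 6*(-2))/((-19)**2 + 9*(-19) + 10*(6*(-2)) + (6*(-2))*(-19)) + 56) = sqrt((2 - 12)/(361 - 171 + 10*(-12) - 12*(-19)) + 56) = sqrt(-10/(361 - 171 - 120 + 228) + 56) = sqrt(-10/298 + 56) = sqrt((1/298)*(-10) + 56) = sqrt(-5/149 + 56) = sqrt(8339/149) = sqrt(1242511)/149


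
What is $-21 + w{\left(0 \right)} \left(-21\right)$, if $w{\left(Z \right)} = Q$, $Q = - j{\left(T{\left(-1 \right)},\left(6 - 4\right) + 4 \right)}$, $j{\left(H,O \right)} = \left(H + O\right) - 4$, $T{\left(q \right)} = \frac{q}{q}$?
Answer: $42$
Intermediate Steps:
$T{\left(q \right)} = 1$
$j{\left(H,O \right)} = -4 + H + O$
$Q = -3$ ($Q = - (-4 + 1 + \left(\left(6 - 4\right) + 4\right)) = - (-4 + 1 + \left(2 + 4\right)) = - (-4 + 1 + 6) = \left(-1\right) 3 = -3$)
$w{\left(Z \right)} = -3$
$-21 + w{\left(0 \right)} \left(-21\right) = -21 - -63 = -21 + 63 = 42$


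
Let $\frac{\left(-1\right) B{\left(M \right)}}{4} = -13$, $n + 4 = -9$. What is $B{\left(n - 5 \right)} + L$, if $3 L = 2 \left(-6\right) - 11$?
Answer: $\frac{133}{3} \approx 44.333$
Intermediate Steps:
$n = -13$ ($n = -4 - 9 = -13$)
$B{\left(M \right)} = 52$ ($B{\left(M \right)} = \left(-4\right) \left(-13\right) = 52$)
$L = - \frac{23}{3}$ ($L = \frac{2 \left(-6\right) - 11}{3} = \frac{-12 - 11}{3} = \frac{1}{3} \left(-23\right) = - \frac{23}{3} \approx -7.6667$)
$B{\left(n - 5 \right)} + L = 52 - \frac{23}{3} = \frac{133}{3}$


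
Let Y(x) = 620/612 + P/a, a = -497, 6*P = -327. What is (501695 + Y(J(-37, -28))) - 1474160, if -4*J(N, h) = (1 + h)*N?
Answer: -147894251383/152082 ≈ -9.7246e+5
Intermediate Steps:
P = -109/2 (P = (⅙)*(-327) = -109/2 ≈ -54.500)
J(N, h) = -N*(1 + h)/4 (J(N, h) = -(1 + h)*N/4 = -N*(1 + h)/4)
Y(x) = 170747/152082 (Y(x) = 620/612 - 109/2/(-497) = 620*(1/612) - 109/2*(-1/497) = 155/153 + 109/994 = 170747/152082)
(501695 + Y(J(-37, -28))) - 1474160 = (501695 + 170747/152082) - 1474160 = 76298949737/152082 - 1474160 = -147894251383/152082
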